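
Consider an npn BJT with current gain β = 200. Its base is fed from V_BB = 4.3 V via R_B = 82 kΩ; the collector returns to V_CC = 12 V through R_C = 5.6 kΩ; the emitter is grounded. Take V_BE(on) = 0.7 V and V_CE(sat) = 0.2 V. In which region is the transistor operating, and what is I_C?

saturation; I_C ≈ 2.1 mA

Assume active: I_B = (4.3 − 0.7)/82 = 0.0439 mA, giving I_C = β·I_B = 8.78 mA.
But then V_CE = 12 − 8.78×5.6 = -37.2 V < V_CE(sat) = 0.2 V — impossible in the active region.
So the transistor is saturated. With V_CE = 0.2 V, I_C = (V_CC − 0.2)/R_C = 11.8/5.6 = 2.11 mA.
Check: β·I_B = 8.78 mA > I_C = 2.11 mA, confirming saturation.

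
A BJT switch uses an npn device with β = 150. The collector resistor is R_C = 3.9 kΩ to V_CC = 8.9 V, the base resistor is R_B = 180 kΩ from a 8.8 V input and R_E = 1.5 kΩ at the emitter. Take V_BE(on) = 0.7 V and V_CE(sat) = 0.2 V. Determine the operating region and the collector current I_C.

Assume active: I_B = (8.8 − 0.7)/(180 + 151×1.5) = 0.0199 mA, I_C = β·I_B = 2.99 mA.
Then V_CE = 8.9 − 2.99×3.9 − 3.01×1.5 = -7.27 V < 0.2 V — the active assumption fails.
Re-solve with V_CE = 0.2 V. KCL at the emitter: V_E/R_E = (V_BB−0.7−V_E)/R_B + (V_CC−0.2−V_E)/R_C, giving V_E = 2.45 V.
I_C = (V_CC − 0.2 − V_E)/R_C = (8.7 − 2.45)/3.9 = 1.6 mA.
Check: I_B = (8.1 − 2.45)/180 = 0.0314 mA, and β·I_B = 4.71 mA > I_C, confirming saturation.

saturation; I_C ≈ 1.6 mA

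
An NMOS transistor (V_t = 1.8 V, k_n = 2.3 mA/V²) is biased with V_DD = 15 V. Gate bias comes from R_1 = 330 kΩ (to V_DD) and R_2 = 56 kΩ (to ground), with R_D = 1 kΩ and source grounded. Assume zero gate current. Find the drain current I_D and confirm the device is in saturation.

I_D ≈ 0.16 mA

V_G = V_DD·R_2/(R_1+R_2) = 15×56/386 = 2.18 V. With the source grounded, V_GS = V_G = 2.18 V.
Assume saturation: I_D = (k_n/2)(V_GS − V_t)² = (2.3/2)×(2.18 − 1.8)² = 1.15×0.376² = 0.163 mA.
V_DS = V_DD − I_D·R_D = 15 − 0.163×1 = 14.8 V.
Saturation requires V_DS ≥ V_GS − V_t = 0.376 V; 14.8 ≥ 0.376 ✓.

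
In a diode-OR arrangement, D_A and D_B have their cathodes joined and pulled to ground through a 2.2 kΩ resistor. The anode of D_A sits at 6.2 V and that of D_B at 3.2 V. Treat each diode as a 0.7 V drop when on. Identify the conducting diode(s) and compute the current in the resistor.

Only D_A conducts; I_R ≈ 2.5 mA

Assume both conduct. Then node N would need to be at both 6.2−0.7 = 5.5 V and 3.2−0.7 = 2.5 V, which is impossible.
Assume only D_A conducts: V_N = 6.2 − 0.7 = 5.5 V, so I_R = 5.5/2.2 = 2.5 mA.
Check D_B: its anode-to-cathode voltage is 3.2 − 5.5 = -2.3 V < 0.7 V, so it is off. The assumption is consistent.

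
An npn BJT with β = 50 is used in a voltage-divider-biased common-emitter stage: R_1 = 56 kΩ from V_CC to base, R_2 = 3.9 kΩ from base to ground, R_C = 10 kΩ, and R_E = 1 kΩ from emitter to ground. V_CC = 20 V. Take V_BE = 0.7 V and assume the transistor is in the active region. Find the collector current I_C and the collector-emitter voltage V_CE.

Thevenize the base divider: V_Th = V_CC·R_2/(R_1+R_2) = 20×3.9/59.9 = 1.3 V, R_Th = R_1‖R_2 = 3.65 kΩ.
Base-emitter loop: V_Th = I_B·R_Th + V_BE + (β+1)I_B·R_E, so I_B = (1.3 − 0.7) / (3.65 + 51×1) = 0.011 mA.
I_C = β·I_B = 50×0.011 = 0.551 mA, and I_E = (β+1)I_B = 0.562 mA.
V_CE = V_CC − I_C·R_C − I_E·R_E = 20 − 0.551×10 − 0.562×1 = 13.9 V.
V_CE = 13.9 V > 0.2 V confirms active-region operation.

I_C ≈ 0.55 mA, V_CE ≈ 14 V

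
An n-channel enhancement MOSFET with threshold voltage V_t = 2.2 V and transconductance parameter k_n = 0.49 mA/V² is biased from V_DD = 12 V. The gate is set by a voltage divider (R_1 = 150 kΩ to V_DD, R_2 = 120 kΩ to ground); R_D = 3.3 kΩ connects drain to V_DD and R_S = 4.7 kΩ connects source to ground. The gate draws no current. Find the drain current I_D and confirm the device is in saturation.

V_G = V_DD·R_2/(R_1+R_2) = 12×120/270 = 5.33 V.
Assume saturation: I_D = (k_n/2)(V_GS − V_t)² with V_GS = V_G − I_D·R_S = 5.33 − 4.7·I_D.
Substituting gives 5.41·I_D² − 8.22·I_D + 2.41 = 0, with roots I_D = 0.396 or 1.12 mA.
The root I_D = 1.12 mA gives V_GS = 0.06 V ≤ V_t, so take I_D = 0.396 mA.
Then V_GS = 3.47 V and V_DS = V_DD − I_D(R_D+R_S) = 12 − 0.396×8 = 8.83 V.
Saturation requires V_DS ≥ V_GS − V_t = 1.27 V; 8.83 ≥ 1.27 ✓.

I_D ≈ 0.4 mA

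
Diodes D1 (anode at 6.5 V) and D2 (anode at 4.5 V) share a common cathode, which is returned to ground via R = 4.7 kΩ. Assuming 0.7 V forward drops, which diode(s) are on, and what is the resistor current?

Assume both conduct. Then node N would need to be at both 6.5−0.7 = 5.8 V and 4.5−0.7 = 3.8 V, which is impossible.
Assume only D1 conducts: V_N = 6.5 − 0.7 = 5.8 V, so I_R = 5.8/4.7 = 1.23 mA.
Check D2: its anode-to-cathode voltage is 4.5 − 5.8 = -1.3 V < 0.7 V, so it is off. The assumption is consistent.

Only D1 conducts; I_R ≈ 1.2 mA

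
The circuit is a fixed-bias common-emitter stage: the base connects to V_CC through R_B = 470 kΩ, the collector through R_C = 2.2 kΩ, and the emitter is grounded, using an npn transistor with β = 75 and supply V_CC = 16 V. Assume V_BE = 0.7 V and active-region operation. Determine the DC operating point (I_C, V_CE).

I_C ≈ 2.4 mA, V_CE ≈ 11 V

Base loop: V_CC = I_B·R_B + V_BE, so I_B = (16 − 0.7)/470 kΩ = 0.0326 mA.
In the active region I_C = β·I_B = 75 × 0.0326 = 2.44 mA.
Collector loop: V_CE = V_CC − I_C·R_C = 16 − 2.44×2.2 = 10.6 V.
Since V_CE = 10.6 V > V_CE(sat) ≈ 0.2 V, the transistor is in the active region as assumed.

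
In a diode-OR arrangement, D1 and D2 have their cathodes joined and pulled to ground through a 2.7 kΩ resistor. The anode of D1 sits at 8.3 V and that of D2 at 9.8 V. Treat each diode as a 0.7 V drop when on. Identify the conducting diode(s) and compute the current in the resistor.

Only D2 conducts; I_R ≈ 3.4 mA

Assume both conduct. Then node N would need to be at both 8.3−0.7 = 7.6 V and 9.8−0.7 = 9.1 V, which is impossible.
Assume only D2 conducts: V_N = 9.8 − 0.7 = 9.1 V, so I_R = 9.1/2.7 = 3.37 mA.
Check D1: its anode-to-cathode voltage is 8.3 − 9.1 = -0.8 V < 0.7 V, so it is off. The assumption is consistent.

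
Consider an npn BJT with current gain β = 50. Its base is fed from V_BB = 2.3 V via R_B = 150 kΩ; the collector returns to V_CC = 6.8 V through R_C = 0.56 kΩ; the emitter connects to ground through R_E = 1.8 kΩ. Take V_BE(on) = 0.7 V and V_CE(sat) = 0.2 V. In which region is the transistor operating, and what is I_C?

Assume active. Base-emitter loop: I_B = (V_BB − V_BE)/(R_B + (β+1)R_E) = (2.3 − 0.7)/(150 + 51×1.8) = 0.00662 mA.
I_C = β·I_B = 50×0.00662 = 0.331 mA.
V_CE = V_CC − I_C·R_C − I_E·R_E = 6.8 − 0.331×0.56 − 0.337×1.8 = 6.01 V > V_CE(sat), so the active-region assumption holds.

active; I_C ≈ 0.33 mA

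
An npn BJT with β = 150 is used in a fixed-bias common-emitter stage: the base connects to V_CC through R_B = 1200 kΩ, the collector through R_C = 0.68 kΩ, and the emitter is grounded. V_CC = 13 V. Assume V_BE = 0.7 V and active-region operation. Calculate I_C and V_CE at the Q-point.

I_C ≈ 1.5 mA, V_CE ≈ 12 V

Base loop: V_CC = I_B·R_B + V_BE, so I_B = (13 − 0.7)/1200 kΩ = 0.0103 mA.
In the active region I_C = β·I_B = 150 × 0.0103 = 1.54 mA.
Collector loop: V_CE = V_CC − I_C·R_C = 13 − 1.54×0.68 = 12 V.
Since V_CE = 12 V > V_CE(sat) ≈ 0.2 V, the transistor is in the active region as assumed.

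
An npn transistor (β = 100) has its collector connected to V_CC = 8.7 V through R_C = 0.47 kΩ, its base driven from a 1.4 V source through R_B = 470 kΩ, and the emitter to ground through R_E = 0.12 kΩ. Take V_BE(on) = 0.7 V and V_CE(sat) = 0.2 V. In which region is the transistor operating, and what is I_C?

active; I_C ≈ 0.15 mA

Assume active. Base-emitter loop: I_B = (V_BB − V_BE)/(R_B + (β+1)R_E) = (1.4 − 0.7)/(470 + 101×0.12) = 0.00145 mA.
I_C = β·I_B = 100×0.00145 = 0.145 mA.
V_CE = V_CC − I_C·R_C − I_E·R_E = 8.7 − 0.145×0.47 − 0.147×0.12 = 8.61 V > V_CE(sat), so the active-region assumption holds.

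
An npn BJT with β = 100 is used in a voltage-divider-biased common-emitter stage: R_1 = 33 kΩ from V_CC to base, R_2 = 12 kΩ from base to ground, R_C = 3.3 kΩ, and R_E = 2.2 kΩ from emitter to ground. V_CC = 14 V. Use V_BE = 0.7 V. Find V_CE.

Thevenize the base divider: V_Th = V_CC·R_2/(R_1+R_2) = 14×12/45 = 3.73 V, R_Th = R_1‖R_2 = 8.8 kΩ.
Base-emitter loop: V_Th = I_B·R_Th + V_BE + (β+1)I_B·R_E, so I_B = (3.73 − 0.7) / (8.8 + 101×2.2) = 0.0131 mA.
I_C = β·I_B = 100×0.0131 = 1.31 mA, and I_E = (β+1)I_B = 1.33 mA.
V_CE = V_CC − I_C·R_C − I_E·R_E = 14 − 1.31×3.3 − 1.33×2.2 = 6.75 V.
V_CE = 6.75 V > 0.2 V confirms active-region operation.

V_CE ≈ 6.7 V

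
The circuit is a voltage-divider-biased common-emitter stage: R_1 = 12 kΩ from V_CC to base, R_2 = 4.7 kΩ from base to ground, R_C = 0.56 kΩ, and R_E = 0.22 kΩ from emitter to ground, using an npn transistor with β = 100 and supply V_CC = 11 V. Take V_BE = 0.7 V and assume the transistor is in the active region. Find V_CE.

Thevenize the base divider: V_Th = V_CC·R_2/(R_1+R_2) = 11×4.7/16.7 = 3.1 V, R_Th = R_1‖R_2 = 3.38 kΩ.
Base-emitter loop: V_Th = I_B·R_Th + V_BE + (β+1)I_B·R_E, so I_B = (3.1 − 0.7) / (3.38 + 101×0.22) = 0.0936 mA.
I_C = β·I_B = 100×0.0936 = 9.36 mA, and I_E = (β+1)I_B = 9.45 mA.
V_CE = V_CC − I_C·R_C − I_E·R_E = 11 − 9.36×0.56 − 9.45×0.22 = 3.68 V.
V_CE = 3.68 V > 0.2 V confirms active-region operation.

V_CE ≈ 3.7 V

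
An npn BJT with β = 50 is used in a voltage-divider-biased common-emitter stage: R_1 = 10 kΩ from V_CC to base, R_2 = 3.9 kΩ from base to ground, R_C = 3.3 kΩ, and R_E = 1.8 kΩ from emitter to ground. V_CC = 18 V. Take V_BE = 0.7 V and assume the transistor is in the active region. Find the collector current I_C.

Thevenize the base divider: V_Th = V_CC·R_2/(R_1+R_2) = 18×3.9/13.9 = 5.05 V, R_Th = R_1‖R_2 = 2.81 kΩ.
Base-emitter loop: V_Th = I_B·R_Th + V_BE + (β+1)I_B·R_E, so I_B = (5.05 − 0.7) / (2.81 + 51×1.8) = 0.046 mA.
I_C = β·I_B = 50×0.046 = 2.3 mA, and I_E = (β+1)I_B = 2.35 mA.
V_CE = V_CC − I_C·R_C − I_E·R_E = 18 − 2.3×3.3 − 2.35×1.8 = 6.19 V.
V_CE = 6.19 V > 0.2 V confirms active-region operation.

I_C ≈ 2.3 mA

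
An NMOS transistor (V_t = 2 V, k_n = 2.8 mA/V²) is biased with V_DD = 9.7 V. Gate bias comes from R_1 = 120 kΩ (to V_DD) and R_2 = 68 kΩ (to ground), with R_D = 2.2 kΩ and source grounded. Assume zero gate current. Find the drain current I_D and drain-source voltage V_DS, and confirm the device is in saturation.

I_D ≈ 3.2 mA, V_DS ≈ 2.7 V

V_G = V_DD·R_2/(R_1+R_2) = 9.7×68/188 = 3.51 V. With the source grounded, V_GS = V_G = 3.51 V.
Assume saturation: I_D = (k_n/2)(V_GS − V_t)² = (2.8/2)×(3.51 − 2)² = 1.4×1.51² = 3.19 mA.
V_DS = V_DD − I_D·R_D = 9.7 − 3.19×2.2 = 2.69 V.
Saturation requires V_DS ≥ V_GS − V_t = 1.51 V; 2.69 ≥ 1.51 ✓.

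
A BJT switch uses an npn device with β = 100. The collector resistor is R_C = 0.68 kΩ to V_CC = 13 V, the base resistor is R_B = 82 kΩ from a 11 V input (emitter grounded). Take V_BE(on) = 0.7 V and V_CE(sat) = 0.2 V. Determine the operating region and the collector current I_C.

Assume active. Base-emitter loop: I_B = (V_BB − V_BE)/R_B = (11 − 0.7)/82 = 0.126 mA.
I_C = β·I_B = 100×0.126 = 12.6 mA.
V_CE = V_CC − I_C·R_C = 13 − 12.6×0.68 = 4.46 V > V_CE(sat), so the active-region assumption holds.

active; I_C ≈ 13 mA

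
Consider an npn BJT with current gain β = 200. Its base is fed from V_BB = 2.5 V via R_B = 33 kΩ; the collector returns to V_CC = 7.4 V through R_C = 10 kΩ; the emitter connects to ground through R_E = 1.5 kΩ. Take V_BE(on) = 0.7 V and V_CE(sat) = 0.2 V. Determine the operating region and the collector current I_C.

saturation; I_C ≈ 0.62 mA

Assume active: I_B = (2.5 − 0.7)/(33 + 201×1.5) = 0.00538 mA, I_C = β·I_B = 1.08 mA.
Then V_CE = 7.4 − 1.08×10 − 1.08×1.5 = -4.98 V < 0.2 V — the active assumption fails.
Re-solve with V_CE = 0.2 V. KCL at the emitter: V_E/R_E = (V_BB−0.7−V_E)/R_B + (V_CC−0.2−V_E)/R_C, giving V_E = 0.972 V.
I_C = (V_CC − 0.2 − V_E)/R_C = (7.2 − 0.972)/10 = 0.623 mA.
Check: I_B = (1.8 − 0.972)/33 = 0.0251 mA, and β·I_B = 5.02 mA > I_C, confirming saturation.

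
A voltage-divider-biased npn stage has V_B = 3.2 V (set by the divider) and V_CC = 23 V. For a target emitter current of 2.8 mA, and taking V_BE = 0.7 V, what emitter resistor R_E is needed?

R_E ≈ 0.89 kΩ

V_E = V_B − V_BE = 3.2 − 0.7 = 2.5 V.
R_E = V_E / I_E = 2.5 / 2.8 = 0.893 kΩ.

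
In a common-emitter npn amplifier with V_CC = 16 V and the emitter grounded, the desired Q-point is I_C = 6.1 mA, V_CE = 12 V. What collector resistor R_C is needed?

R_C ≈ 0.66 kΩ

Collector loop: V_CC = I_C·R_C + V_CE.
R_C = (V_CC − V_CE)/I_C = (16 − 12)/6.1 = 0.656 kΩ.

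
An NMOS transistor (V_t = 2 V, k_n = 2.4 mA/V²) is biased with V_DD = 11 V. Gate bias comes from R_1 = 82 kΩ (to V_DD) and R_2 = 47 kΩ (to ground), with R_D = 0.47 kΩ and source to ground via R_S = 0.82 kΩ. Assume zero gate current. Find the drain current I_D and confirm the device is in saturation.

V_G = V_DD·R_2/(R_1+R_2) = 11×47/129 = 4.01 V.
Assume saturation: I_D = (k_n/2)(V_GS − V_t)² with V_GS = V_G − I_D·R_S = 4.01 − 0.82·I_D.
Substituting gives 0.807·I_D² − 4.95·I_D + 4.84 = 0, with roots I_D = 1.22 or 4.92 mA.
The root I_D = 4.92 mA gives V_GS = -0.0242 V ≤ V_t, so take I_D = 1.22 mA.
Then V_GS = 3.01 V and V_DS = V_DD − I_D(R_D+R_S) = 11 − 1.22×1.29 = 9.43 V.
Saturation requires V_DS ≥ V_GS − V_t = 1.01 V; 9.43 ≥ 1.01 ✓.

I_D ≈ 1.2 mA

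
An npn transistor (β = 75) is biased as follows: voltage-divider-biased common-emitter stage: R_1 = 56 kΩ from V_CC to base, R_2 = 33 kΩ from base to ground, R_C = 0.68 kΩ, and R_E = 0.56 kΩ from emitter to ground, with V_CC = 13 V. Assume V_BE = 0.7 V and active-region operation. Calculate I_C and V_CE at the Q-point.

Thevenize the base divider: V_Th = V_CC·R_2/(R_1+R_2) = 13×33/89 = 4.82 V, R_Th = R_1‖R_2 = 20.8 kΩ.
Base-emitter loop: V_Th = I_B·R_Th + V_BE + (β+1)I_B·R_E, so I_B = (4.82 − 0.7) / (20.8 + 76×0.56) = 0.0651 mA.
I_C = β·I_B = 75×0.0651 = 4.88 mA, and I_E = (β+1)I_B = 4.94 mA.
V_CE = V_CC − I_C·R_C − I_E·R_E = 13 − 4.88×0.68 − 4.94×0.56 = 6.91 V.
V_CE = 6.91 V > 0.2 V confirms active-region operation.

I_C ≈ 4.9 mA, V_CE ≈ 6.9 V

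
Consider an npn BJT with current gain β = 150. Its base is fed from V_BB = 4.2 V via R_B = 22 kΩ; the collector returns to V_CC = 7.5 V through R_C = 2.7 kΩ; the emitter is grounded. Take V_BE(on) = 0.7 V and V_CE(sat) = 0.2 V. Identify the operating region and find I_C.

Assume active: I_B = (4.2 − 0.7)/22 = 0.159 mA, giving I_C = β·I_B = 23.9 mA.
But then V_CE = 7.5 − 23.9×2.7 = -56.9 V < V_CE(sat) = 0.2 V — impossible in the active region.
So the transistor is saturated. With V_CE = 0.2 V, I_C = (V_CC − 0.2)/R_C = 7.3/2.7 = 2.7 mA.
Check: β·I_B = 23.9 mA > I_C = 2.7 mA, confirming saturation.

saturation; I_C ≈ 2.7 mA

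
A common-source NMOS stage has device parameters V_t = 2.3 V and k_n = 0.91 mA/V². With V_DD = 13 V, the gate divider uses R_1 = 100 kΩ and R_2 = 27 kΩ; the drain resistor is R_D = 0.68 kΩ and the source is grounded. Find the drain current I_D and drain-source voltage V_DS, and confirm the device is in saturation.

I_D ≈ 0.098 mA, V_DS ≈ 13 V

V_G = V_DD·R_2/(R_1+R_2) = 13×27/127 = 2.76 V. With the source grounded, V_GS = V_G = 2.76 V.
Assume saturation: I_D = (k_n/2)(V_GS − V_t)² = (0.91/2)×(2.76 − 2.3)² = 0.455×0.464² = 0.0979 mA.
V_DS = V_DD − I_D·R_D = 13 − 0.0979×0.68 = 12.9 V.
Saturation requires V_DS ≥ V_GS − V_t = 0.464 V; 12.9 ≥ 0.464 ✓.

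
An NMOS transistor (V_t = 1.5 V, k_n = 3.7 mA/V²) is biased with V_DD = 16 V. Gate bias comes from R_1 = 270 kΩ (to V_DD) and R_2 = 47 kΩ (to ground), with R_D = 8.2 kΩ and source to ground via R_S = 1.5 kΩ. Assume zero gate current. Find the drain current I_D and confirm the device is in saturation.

V_G = V_DD·R_2/(R_1+R_2) = 16×47/317 = 2.37 V.
Assume saturation: I_D = (k_n/2)(V_GS − V_t)² with V_GS = V_G − I_D·R_S = 2.37 − 1.5·I_D.
Substituting gives 4.16·I_D² − 5.84·I_D + 1.41 = 0, with roots I_D = 0.309 or 1.09 mA.
The root I_D = 1.09 mA gives V_GS = 0.731 V ≤ V_t, so take I_D = 0.309 mA.
Then V_GS = 1.91 V and V_DS = V_DD − I_D(R_D+R_S) = 16 − 0.309×9.7 = 13 V.
Saturation requires V_DS ≥ V_GS − V_t = 0.409 V; 13 ≥ 0.409 ✓.

I_D ≈ 0.31 mA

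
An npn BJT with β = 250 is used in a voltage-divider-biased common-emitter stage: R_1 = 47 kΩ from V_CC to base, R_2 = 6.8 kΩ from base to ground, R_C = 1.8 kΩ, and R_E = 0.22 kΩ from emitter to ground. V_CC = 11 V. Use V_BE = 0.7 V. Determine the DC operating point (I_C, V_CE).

Thevenize the base divider: V_Th = V_CC·R_2/(R_1+R_2) = 11×6.8/53.8 = 1.39 V, R_Th = R_1‖R_2 = 5.94 kΩ.
Base-emitter loop: V_Th = I_B·R_Th + V_BE + (β+1)I_B·R_E, so I_B = (1.39 − 0.7) / (5.94 + 251×0.22) = 0.0113 mA.
I_C = β·I_B = 250×0.0113 = 2.82 mA, and I_E = (β+1)I_B = 2.83 mA.
V_CE = V_CC − I_C·R_C − I_E·R_E = 11 − 2.82×1.8 − 2.83×0.22 = 5.3 V.
V_CE = 5.3 V > 0.2 V confirms active-region operation.

I_C ≈ 2.8 mA, V_CE ≈ 5.3 V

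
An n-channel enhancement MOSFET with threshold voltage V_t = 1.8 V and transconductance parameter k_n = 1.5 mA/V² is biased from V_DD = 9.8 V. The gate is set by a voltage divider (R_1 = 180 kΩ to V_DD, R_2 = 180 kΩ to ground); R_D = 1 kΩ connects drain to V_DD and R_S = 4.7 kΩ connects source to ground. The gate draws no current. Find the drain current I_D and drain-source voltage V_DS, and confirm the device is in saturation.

V_G = V_DD·R_2/(R_1+R_2) = 9.8×180/360 = 4.9 V.
Assume saturation: I_D = (k_n/2)(V_GS − V_t)² with V_GS = V_G − I_D·R_S = 4.9 − 4.7·I_D.
Substituting gives 16.6·I_D² − 22.9·I_D + 7.21 = 0, with roots I_D = 0.488 or 0.892 mA.
The root I_D = 0.892 mA gives V_GS = 0.71 V ≤ V_t, so take I_D = 0.488 mA.
Then V_GS = 2.61 V and V_DS = V_DD − I_D(R_D+R_S) = 9.8 − 0.488×5.7 = 7.02 V.
Saturation requires V_DS ≥ V_GS − V_t = 0.807 V; 7.02 ≥ 0.807 ✓.

I_D ≈ 0.49 mA, V_DS ≈ 7 V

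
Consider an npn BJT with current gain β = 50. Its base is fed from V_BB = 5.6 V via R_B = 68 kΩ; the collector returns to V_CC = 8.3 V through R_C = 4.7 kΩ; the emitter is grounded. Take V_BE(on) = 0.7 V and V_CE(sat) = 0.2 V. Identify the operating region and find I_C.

Assume active: I_B = (5.6 − 0.7)/68 = 0.0721 mA, giving I_C = β·I_B = 3.6 mA.
But then V_CE = 8.3 − 3.6×4.7 = -8.63 V < V_CE(sat) = 0.2 V — impossible in the active region.
So the transistor is saturated. With V_CE = 0.2 V, I_C = (V_CC − 0.2)/R_C = 8.1/4.7 = 1.72 mA.
Check: β·I_B = 3.6 mA > I_C = 1.72 mA, confirming saturation.

saturation; I_C ≈ 1.7 mA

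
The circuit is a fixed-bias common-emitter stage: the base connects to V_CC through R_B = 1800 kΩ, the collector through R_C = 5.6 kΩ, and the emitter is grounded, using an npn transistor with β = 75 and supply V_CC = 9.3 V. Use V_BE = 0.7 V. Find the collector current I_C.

Base loop: V_CC = I_B·R_B + V_BE, so I_B = (9.3 − 0.7)/1800 kΩ = 0.00478 mA.
In the active region I_C = β·I_B = 75 × 0.00478 = 0.358 mA.
Collector loop: V_CE = V_CC − I_C·R_C = 9.3 − 0.358×5.6 = 7.29 V.
Since V_CE = 7.29 V > V_CE(sat) ≈ 0.2 V, the transistor is in the active region as assumed.

I_C ≈ 0.36 mA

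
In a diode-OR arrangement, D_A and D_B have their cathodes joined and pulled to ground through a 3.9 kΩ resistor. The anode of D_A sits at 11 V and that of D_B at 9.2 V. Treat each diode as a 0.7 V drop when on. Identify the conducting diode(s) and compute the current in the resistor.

Assume both conduct. Then node N would need to be at both 11−0.7 = 10.3 V and 9.2−0.7 = 8.5 V, which is impossible.
Assume only D_A conducts: V_N = 11 − 0.7 = 10.3 V, so I_R = 10.3/3.9 = 2.64 mA.
Check D_B: its anode-to-cathode voltage is 9.2 − 10.3 = -1.1 V < 0.7 V, so it is off. The assumption is consistent.

Only D_A conducts; I_R ≈ 2.6 mA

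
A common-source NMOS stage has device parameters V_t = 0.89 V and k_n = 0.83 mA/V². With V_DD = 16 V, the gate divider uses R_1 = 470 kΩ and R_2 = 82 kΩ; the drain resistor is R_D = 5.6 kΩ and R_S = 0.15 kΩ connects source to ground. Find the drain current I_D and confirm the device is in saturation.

V_G = V_DD·R_2/(R_1+R_2) = 16×82/552 = 2.38 V.
Assume saturation: I_D = (k_n/2)(V_GS − V_t)² with V_GS = V_G − I_D·R_S = 2.38 − 0.15·I_D.
Substituting gives 0.00934·I_D² − 1.19·I_D + 0.917 = 0, with roots I_D = 0.779 or 126 mA.
The root I_D = 126 mA gives V_GS = -16.5 V ≤ V_t, so take I_D = 0.779 mA.
Then V_GS = 2.26 V and V_DS = V_DD − I_D(R_D+R_S) = 16 − 0.779×5.75 = 11.5 V.
Saturation requires V_DS ≥ V_GS − V_t = 1.37 V; 11.5 ≥ 1.37 ✓.

I_D ≈ 0.78 mA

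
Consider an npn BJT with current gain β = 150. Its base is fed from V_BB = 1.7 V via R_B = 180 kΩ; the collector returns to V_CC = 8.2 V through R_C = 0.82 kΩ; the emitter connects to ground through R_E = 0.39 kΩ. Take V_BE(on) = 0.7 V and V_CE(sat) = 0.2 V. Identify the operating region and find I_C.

Assume active. Base-emitter loop: I_B = (V_BB − V_BE)/(R_B + (β+1)R_E) = (1.7 − 0.7)/(180 + 151×0.39) = 0.00419 mA.
I_C = β·I_B = 150×0.00419 = 0.628 mA.
V_CE = V_CC − I_C·R_C − I_E·R_E = 8.2 − 0.628×0.82 − 0.632×0.39 = 7.44 V > V_CE(sat), so the active-region assumption holds.

active; I_C ≈ 0.63 mA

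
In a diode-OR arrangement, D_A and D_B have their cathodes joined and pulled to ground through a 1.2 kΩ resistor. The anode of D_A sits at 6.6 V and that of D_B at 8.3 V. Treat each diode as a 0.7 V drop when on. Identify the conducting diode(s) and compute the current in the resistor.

Only D_B conducts; I_R ≈ 6.3 mA

Assume both conduct. Then node N would need to be at both 6.6−0.7 = 5.9 V and 8.3−0.7 = 7.6 V, which is impossible.
Assume only D_B conducts: V_N = 8.3 − 0.7 = 7.6 V, so I_R = 7.6/1.2 = 6.33 mA.
Check D_A: its anode-to-cathode voltage is 6.6 − 7.6 = -1 V < 0.7 V, so it is off. The assumption is consistent.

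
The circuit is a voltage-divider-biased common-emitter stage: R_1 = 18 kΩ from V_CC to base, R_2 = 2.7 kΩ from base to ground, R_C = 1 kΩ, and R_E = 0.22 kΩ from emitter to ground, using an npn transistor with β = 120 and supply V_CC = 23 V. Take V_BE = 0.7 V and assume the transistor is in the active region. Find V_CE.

Thevenize the base divider: V_Th = V_CC·R_2/(R_1+R_2) = 23×2.7/20.7 = 3 V, R_Th = R_1‖R_2 = 2.35 kΩ.
Base-emitter loop: V_Th = I_B·R_Th + V_BE + (β+1)I_B·R_E, so I_B = (3 − 0.7) / (2.35 + 121×0.22) = 0.0794 mA.
I_C = β·I_B = 120×0.0794 = 9.53 mA, and I_E = (β+1)I_B = 9.61 mA.
V_CE = V_CC − I_C·R_C − I_E·R_E = 23 − 9.53×1 − 9.61×0.22 = 11.4 V.
V_CE = 11.4 V > 0.2 V confirms active-region operation.

V_CE ≈ 11 V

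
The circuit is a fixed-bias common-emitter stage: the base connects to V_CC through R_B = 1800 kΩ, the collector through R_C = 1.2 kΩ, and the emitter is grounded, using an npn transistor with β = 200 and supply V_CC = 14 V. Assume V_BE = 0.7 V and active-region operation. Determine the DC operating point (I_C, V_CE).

I_C ≈ 1.5 mA, V_CE ≈ 12 V

Base loop: V_CC = I_B·R_B + V_BE, so I_B = (14 − 0.7)/1800 kΩ = 0.00739 mA.
In the active region I_C = β·I_B = 200 × 0.00739 = 1.48 mA.
Collector loop: V_CE = V_CC − I_C·R_C = 14 − 1.48×1.2 = 12.2 V.
Since V_CE = 12.2 V > V_CE(sat) ≈ 0.2 V, the transistor is in the active region as assumed.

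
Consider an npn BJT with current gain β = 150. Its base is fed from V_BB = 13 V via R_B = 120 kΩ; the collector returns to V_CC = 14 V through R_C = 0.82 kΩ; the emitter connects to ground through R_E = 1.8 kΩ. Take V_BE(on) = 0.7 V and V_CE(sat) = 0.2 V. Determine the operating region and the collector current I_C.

Assume active. Base-emitter loop: I_B = (V_BB − V_BE)/(R_B + (β+1)R_E) = (13 − 0.7)/(120 + 151×1.8) = 0.0314 mA.
I_C = β·I_B = 150×0.0314 = 4.71 mA.
V_CE = V_CC − I_C·R_C − I_E·R_E = 14 − 4.71×0.82 − 4.74×1.8 = 1.61 V > V_CE(sat), so the active-region assumption holds.

active; I_C ≈ 4.7 mA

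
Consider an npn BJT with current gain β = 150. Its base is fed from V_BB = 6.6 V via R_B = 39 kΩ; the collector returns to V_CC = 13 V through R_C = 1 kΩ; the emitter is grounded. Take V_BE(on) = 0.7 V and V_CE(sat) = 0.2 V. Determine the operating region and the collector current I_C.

Assume active: I_B = (6.6 − 0.7)/39 = 0.151 mA, giving I_C = β·I_B = 22.7 mA.
But then V_CE = 13 − 22.7×1 = -9.69 V < V_CE(sat) = 0.2 V — impossible in the active region.
So the transistor is saturated. With V_CE = 0.2 V, I_C = (V_CC − 0.2)/R_C = 12.8/1 = 12.8 mA.
Check: β·I_B = 22.7 mA > I_C = 12.8 mA, confirming saturation.

saturation; I_C ≈ 13 mA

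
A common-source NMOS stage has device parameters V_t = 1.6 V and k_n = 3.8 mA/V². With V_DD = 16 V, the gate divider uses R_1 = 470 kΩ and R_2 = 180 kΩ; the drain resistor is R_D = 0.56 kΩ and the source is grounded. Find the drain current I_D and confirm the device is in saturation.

I_D ≈ 15 mA

V_G = V_DD·R_2/(R_1+R_2) = 16×180/650 = 4.43 V. With the source grounded, V_GS = V_G = 4.43 V.
Assume saturation: I_D = (k_n/2)(V_GS − V_t)² = (3.8/2)×(4.43 − 1.6)² = 1.9×2.83² = 15.2 mA.
V_DS = V_DD − I_D·R_D = 16 − 15.2×0.56 = 7.47 V.
Saturation requires V_DS ≥ V_GS − V_t = 2.83 V; 7.47 ≥ 2.83 ✓.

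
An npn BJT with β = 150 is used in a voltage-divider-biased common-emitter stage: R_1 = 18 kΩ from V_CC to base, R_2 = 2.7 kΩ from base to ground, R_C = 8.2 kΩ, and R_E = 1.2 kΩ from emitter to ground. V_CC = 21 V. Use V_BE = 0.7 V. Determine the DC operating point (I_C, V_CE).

I_C ≈ 1.7 mA, V_CE ≈ 5.3 V

Thevenize the base divider: V_Th = V_CC·R_2/(R_1+R_2) = 21×2.7/20.7 = 2.74 V, R_Th = R_1‖R_2 = 2.35 kΩ.
Base-emitter loop: V_Th = I_B·R_Th + V_BE + (β+1)I_B·R_E, so I_B = (2.74 − 0.7) / (2.35 + 151×1.2) = 0.0111 mA.
I_C = β·I_B = 150×0.0111 = 1.67 mA, and I_E = (β+1)I_B = 1.68 mA.
V_CE = V_CC − I_C·R_C − I_E·R_E = 21 − 1.67×8.2 − 1.68×1.2 = 5.32 V.
V_CE = 5.32 V > 0.2 V confirms active-region operation.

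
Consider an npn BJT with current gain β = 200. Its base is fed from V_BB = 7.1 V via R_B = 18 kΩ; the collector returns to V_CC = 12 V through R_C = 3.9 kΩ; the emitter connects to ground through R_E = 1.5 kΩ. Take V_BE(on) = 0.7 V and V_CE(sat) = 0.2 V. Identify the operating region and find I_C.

Assume active: I_B = (7.1 − 0.7)/(18 + 201×1.5) = 0.02 mA, I_C = β·I_B = 4.01 mA.
Then V_CE = 12 − 4.01×3.9 − 4.03×1.5 = -9.66 V < 0.2 V — the active assumption fails.
Re-solve with V_CE = 0.2 V. KCL at the emitter: V_E/R_E = (V_BB−0.7−V_E)/R_B + (V_CC−0.2−V_E)/R_C, giving V_E = 3.46 V.
I_C = (V_CC − 0.2 − V_E)/R_C = (11.8 − 3.46)/3.9 = 2.14 mA.
Check: I_B = (6.4 − 3.46)/18 = 0.164 mA, and β·I_B = 32.7 mA > I_C, confirming saturation.

saturation; I_C ≈ 2.1 mA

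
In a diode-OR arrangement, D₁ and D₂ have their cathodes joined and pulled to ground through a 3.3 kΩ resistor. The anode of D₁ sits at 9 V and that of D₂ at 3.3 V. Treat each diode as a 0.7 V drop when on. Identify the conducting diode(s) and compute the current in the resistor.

Only D₁ conducts; I_R ≈ 2.5 mA

Assume both conduct. Then node N would need to be at both 9−0.7 = 8.3 V and 3.3−0.7 = 2.6 V, which is impossible.
Assume only D₁ conducts: V_N = 9 − 0.7 = 8.3 V, so I_R = 8.3/3.3 = 2.52 mA.
Check D₂: its anode-to-cathode voltage is 3.3 − 8.3 = -5 V < 0.7 V, so it is off. The assumption is consistent.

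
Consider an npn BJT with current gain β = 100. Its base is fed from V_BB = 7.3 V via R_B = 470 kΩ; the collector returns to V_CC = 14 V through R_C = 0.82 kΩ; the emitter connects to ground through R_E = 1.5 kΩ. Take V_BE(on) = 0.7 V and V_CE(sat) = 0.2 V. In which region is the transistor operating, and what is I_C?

active; I_C ≈ 1.1 mA

Assume active. Base-emitter loop: I_B = (V_BB − V_BE)/(R_B + (β+1)R_E) = (7.3 − 0.7)/(470 + 101×1.5) = 0.0106 mA.
I_C = β·I_B = 100×0.0106 = 1.06 mA.
V_CE = V_CC − I_C·R_C − I_E·R_E = 14 − 1.06×0.82 − 1.07×1.5 = 11.5 V > V_CE(sat), so the active-region assumption holds.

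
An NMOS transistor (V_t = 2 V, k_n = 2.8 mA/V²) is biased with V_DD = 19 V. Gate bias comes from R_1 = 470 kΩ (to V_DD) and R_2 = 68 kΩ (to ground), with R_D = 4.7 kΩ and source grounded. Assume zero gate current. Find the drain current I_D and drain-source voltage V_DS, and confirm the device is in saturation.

I_D ≈ 0.23 mA, V_DS ≈ 18 V

V_G = V_DD·R_2/(R_1+R_2) = 19×68/538 = 2.4 V. With the source grounded, V_GS = V_G = 2.4 V.
Assume saturation: I_D = (k_n/2)(V_GS − V_t)² = (2.8/2)×(2.4 − 2)² = 1.4×0.401² = 0.226 mA.
V_DS = V_DD − I_D·R_D = 19 − 0.226×4.7 = 17.9 V.
Saturation requires V_DS ≥ V_GS − V_t = 0.401 V; 17.9 ≥ 0.401 ✓.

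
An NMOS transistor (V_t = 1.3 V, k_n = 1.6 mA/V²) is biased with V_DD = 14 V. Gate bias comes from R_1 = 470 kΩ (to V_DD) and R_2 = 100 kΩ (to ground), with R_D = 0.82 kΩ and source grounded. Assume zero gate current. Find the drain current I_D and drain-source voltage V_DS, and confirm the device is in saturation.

I_D ≈ 1.1 mA, V_DS ≈ 13 V

V_G = V_DD·R_2/(R_1+R_2) = 14×100/570 = 2.46 V. With the source grounded, V_GS = V_G = 2.46 V.
Assume saturation: I_D = (k_n/2)(V_GS − V_t)² = (1.6/2)×(2.46 − 1.3)² = 0.8×1.16² = 1.07 mA.
V_DS = V_DD − I_D·R_D = 14 − 1.07×0.82 = 13.1 V.
Saturation requires V_DS ≥ V_GS − V_t = 1.16 V; 13.1 ≥ 1.16 ✓.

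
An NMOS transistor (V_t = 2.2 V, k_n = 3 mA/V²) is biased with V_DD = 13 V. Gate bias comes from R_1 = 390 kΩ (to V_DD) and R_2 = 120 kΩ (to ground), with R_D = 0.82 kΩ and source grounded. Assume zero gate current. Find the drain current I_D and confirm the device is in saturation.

V_G = V_DD·R_2/(R_1+R_2) = 13×120/510 = 3.06 V. With the source grounded, V_GS = V_G = 3.06 V.
Assume saturation: I_D = (k_n/2)(V_GS − V_t)² = (3/2)×(3.06 − 2.2)² = 1.5×0.859² = 1.11 mA.
V_DS = V_DD − I_D·R_D = 13 − 1.11×0.82 = 12.1 V.
Saturation requires V_DS ≥ V_GS − V_t = 0.859 V; 12.1 ≥ 0.859 ✓.

I_D ≈ 1.1 mA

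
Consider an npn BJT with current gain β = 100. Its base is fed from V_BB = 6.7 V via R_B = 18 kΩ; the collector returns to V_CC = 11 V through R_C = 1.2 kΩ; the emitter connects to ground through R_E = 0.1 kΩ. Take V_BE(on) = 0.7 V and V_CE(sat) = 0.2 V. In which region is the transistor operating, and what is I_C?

saturation; I_C ≈ 8.3 mA

Assume active: I_B = (6.7 − 0.7)/(18 + 101×0.1) = 0.214 mA, I_C = β·I_B = 21.4 mA.
Then V_CE = 11 − 21.4×1.2 − 21.6×0.1 = -16.8 V < 0.2 V — the active assumption fails.
Re-solve with V_CE = 0.2 V. KCL at the emitter: V_E/R_E = (V_BB−0.7−V_E)/R_B + (V_CC−0.2−V_E)/R_C, giving V_E = 0.857 V.
I_C = (V_CC − 0.2 − V_E)/R_C = (10.8 − 0.857)/1.2 = 8.29 mA.
Check: I_B = (6 − 0.857)/18 = 0.286 mA, and β·I_B = 28.6 mA > I_C, confirming saturation.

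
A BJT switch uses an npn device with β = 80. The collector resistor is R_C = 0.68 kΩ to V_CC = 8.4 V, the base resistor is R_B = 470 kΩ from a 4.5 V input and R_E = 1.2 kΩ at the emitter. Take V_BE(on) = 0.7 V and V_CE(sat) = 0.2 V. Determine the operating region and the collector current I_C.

Assume active. Base-emitter loop: I_B = (V_BB − V_BE)/(R_B + (β+1)R_E) = (4.5 − 0.7)/(470 + 81×1.2) = 0.0067 mA.
I_C = β·I_B = 80×0.0067 = 0.536 mA.
V_CE = V_CC − I_C·R_C − I_E·R_E = 8.4 − 0.536×0.68 − 0.543×1.2 = 7.38 V > V_CE(sat), so the active-region assumption holds.

active; I_C ≈ 0.54 mA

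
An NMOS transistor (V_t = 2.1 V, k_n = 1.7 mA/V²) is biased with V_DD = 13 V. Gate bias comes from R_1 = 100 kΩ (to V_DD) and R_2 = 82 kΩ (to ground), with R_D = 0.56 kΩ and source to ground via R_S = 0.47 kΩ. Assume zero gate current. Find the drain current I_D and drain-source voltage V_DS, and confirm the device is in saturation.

I_D ≈ 3.6 mA, V_DS ≈ 9.3 V

V_G = V_DD·R_2/(R_1+R_2) = 13×82/182 = 5.86 V.
Assume saturation: I_D = (k_n/2)(V_GS − V_t)² with V_GS = V_G − I_D·R_S = 5.86 − 0.47·I_D.
Substituting gives 0.188·I_D² − 4·I_D + 12 = 0, with roots I_D = 3.61 or 17.7 mA.
The root I_D = 17.7 mA gives V_GS = -2.46 V ≤ V_t, so take I_D = 3.61 mA.
Then V_GS = 4.16 V and V_DS = V_DD − I_D(R_D+R_S) = 13 − 3.61×1.03 = 9.28 V.
Saturation requires V_DS ≥ V_GS − V_t = 2.06 V; 9.28 ≥ 2.06 ✓.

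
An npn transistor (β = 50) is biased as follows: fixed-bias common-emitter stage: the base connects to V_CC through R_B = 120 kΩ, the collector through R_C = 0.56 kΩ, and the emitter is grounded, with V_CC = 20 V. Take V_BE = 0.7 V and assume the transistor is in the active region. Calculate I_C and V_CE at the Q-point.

Base loop: V_CC = I_B·R_B + V_BE, so I_B = (20 − 0.7)/120 kΩ = 0.161 mA.
In the active region I_C = β·I_B = 50 × 0.161 = 8.04 mA.
Collector loop: V_CE = V_CC − I_C·R_C = 20 − 8.04×0.56 = 15.5 V.
Since V_CE = 15.5 V > V_CE(sat) ≈ 0.2 V, the transistor is in the active region as assumed.

I_C ≈ 8 mA, V_CE ≈ 15 V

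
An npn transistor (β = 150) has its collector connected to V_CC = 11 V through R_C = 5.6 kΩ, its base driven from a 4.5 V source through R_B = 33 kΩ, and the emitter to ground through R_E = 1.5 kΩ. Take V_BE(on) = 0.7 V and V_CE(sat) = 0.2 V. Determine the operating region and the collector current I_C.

saturation; I_C ≈ 1.5 mA

Assume active: I_B = (4.5 − 0.7)/(33 + 151×1.5) = 0.0146 mA, I_C = β·I_B = 2.2 mA.
Then V_CE = 11 − 2.2×5.6 − 2.21×1.5 = -4.62 V < 0.2 V — the active assumption fails.
Re-solve with V_CE = 0.2 V. KCL at the emitter: V_E/R_E = (V_BB−0.7−V_E)/R_B + (V_CC−0.2−V_E)/R_C, giving V_E = 2.33 V.
I_C = (V_CC − 0.2 − V_E)/R_C = (10.8 − 2.33)/5.6 = 1.51 mA.
Check: I_B = (3.8 − 2.33)/33 = 0.0444 mA, and β·I_B = 6.66 mA > I_C, confirming saturation.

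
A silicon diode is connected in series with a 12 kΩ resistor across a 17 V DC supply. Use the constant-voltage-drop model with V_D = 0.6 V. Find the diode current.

KVL around the loop: 17 = V_D + I·R = 0.6 + I × 12 kΩ.
So I = (17 − 0.6) / 12 kΩ = 16.4 / 12 = 1.37 mA.

I ≈ 1.4 mA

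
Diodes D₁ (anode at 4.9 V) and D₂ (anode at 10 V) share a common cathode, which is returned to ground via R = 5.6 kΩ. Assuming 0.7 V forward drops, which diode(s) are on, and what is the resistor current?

Only D₂ conducts; I_R ≈ 1.7 mA

Assume both conduct. Then node N would need to be at both 4.9−0.7 = 4.2 V and 10−0.7 = 9.3 V, which is impossible.
Assume only D₂ conducts: V_N = 10 − 0.7 = 9.3 V, so I_R = 9.3/5.6 = 1.66 mA.
Check D₁: its anode-to-cathode voltage is 4.9 − 9.3 = -4.4 V < 0.7 V, so it is off. The assumption is consistent.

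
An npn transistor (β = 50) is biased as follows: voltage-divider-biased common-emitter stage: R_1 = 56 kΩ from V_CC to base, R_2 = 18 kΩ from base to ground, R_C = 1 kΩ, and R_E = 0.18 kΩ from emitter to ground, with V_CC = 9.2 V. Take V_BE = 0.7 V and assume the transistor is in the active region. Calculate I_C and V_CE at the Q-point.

I_C ≈ 3.4 mA, V_CE ≈ 5.2 V

Thevenize the base divider: V_Th = V_CC·R_2/(R_1+R_2) = 9.2×18/74 = 2.24 V, R_Th = R_1‖R_2 = 13.6 kΩ.
Base-emitter loop: V_Th = I_B·R_Th + V_BE + (β+1)I_B·R_E, so I_B = (2.24 − 0.7) / (13.6 + 51×0.18) = 0.0674 mA.
I_C = β·I_B = 50×0.0674 = 3.37 mA, and I_E = (β+1)I_B = 3.44 mA.
V_CE = V_CC − I_C·R_C − I_E·R_E = 9.2 − 3.37×1 − 3.44×0.18 = 5.21 V.
V_CE = 5.21 V > 0.2 V confirms active-region operation.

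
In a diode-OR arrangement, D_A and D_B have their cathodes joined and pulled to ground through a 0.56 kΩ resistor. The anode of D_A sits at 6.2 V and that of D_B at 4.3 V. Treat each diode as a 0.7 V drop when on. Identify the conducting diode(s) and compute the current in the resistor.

Only D_A conducts; I_R ≈ 9.8 mA

Assume both conduct. Then node N would need to be at both 6.2−0.7 = 5.5 V and 4.3−0.7 = 3.6 V, which is impossible.
Assume only D_A conducts: V_N = 6.2 − 0.7 = 5.5 V, so I_R = 5.5/0.56 = 9.82 mA.
Check D_B: its anode-to-cathode voltage is 4.3 − 5.5 = -1.2 V < 0.7 V, so it is off. The assumption is consistent.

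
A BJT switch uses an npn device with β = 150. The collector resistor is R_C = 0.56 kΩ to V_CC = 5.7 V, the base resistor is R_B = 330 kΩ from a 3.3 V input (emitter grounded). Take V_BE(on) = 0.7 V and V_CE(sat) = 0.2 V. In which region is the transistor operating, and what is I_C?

active; I_C ≈ 1.2 mA

Assume active. Base-emitter loop: I_B = (V_BB − V_BE)/R_B = (3.3 − 0.7)/330 = 0.00788 mA.
I_C = β·I_B = 150×0.00788 = 1.18 mA.
V_CE = V_CC − I_C·R_C = 5.7 − 1.18×0.56 = 5.04 V > V_CE(sat), so the active-region assumption holds.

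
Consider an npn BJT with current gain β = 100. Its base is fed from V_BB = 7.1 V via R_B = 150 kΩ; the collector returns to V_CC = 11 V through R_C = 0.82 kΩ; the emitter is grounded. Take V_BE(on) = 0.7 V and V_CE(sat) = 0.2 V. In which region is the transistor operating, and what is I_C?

active; I_C ≈ 4.3 mA

Assume active. Base-emitter loop: I_B = (V_BB − V_BE)/R_B = (7.1 − 0.7)/150 = 0.0427 mA.
I_C = β·I_B = 100×0.0427 = 4.27 mA.
V_CE = V_CC − I_C·R_C = 11 − 4.27×0.82 = 7.5 V > V_CE(sat), so the active-region assumption holds.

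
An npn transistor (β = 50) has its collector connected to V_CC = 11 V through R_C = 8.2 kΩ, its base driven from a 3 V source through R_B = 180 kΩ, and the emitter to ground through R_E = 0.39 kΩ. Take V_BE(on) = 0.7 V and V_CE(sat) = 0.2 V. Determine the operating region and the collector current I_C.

active; I_C ≈ 0.58 mA

Assume active. Base-emitter loop: I_B = (V_BB − V_BE)/(R_B + (β+1)R_E) = (3 − 0.7)/(180 + 51×0.39) = 0.0115 mA.
I_C = β·I_B = 50×0.0115 = 0.575 mA.
V_CE = V_CC − I_C·R_C − I_E·R_E = 11 − 0.575×8.2 − 0.587×0.39 = 6.05 V > V_CE(sat), so the active-region assumption holds.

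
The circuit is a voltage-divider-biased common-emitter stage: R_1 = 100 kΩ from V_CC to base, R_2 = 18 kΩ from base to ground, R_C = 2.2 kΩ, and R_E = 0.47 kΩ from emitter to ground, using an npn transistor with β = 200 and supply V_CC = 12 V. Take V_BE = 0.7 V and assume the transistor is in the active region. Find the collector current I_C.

Thevenize the base divider: V_Th = V_CC·R_2/(R_1+R_2) = 12×18/118 = 1.83 V, R_Th = R_1‖R_2 = 15.3 kΩ.
Base-emitter loop: V_Th = I_B·R_Th + V_BE + (β+1)I_B·R_E, so I_B = (1.83 − 0.7) / (15.3 + 201×0.47) = 0.0103 mA.
I_C = β·I_B = 200×0.0103 = 2.06 mA, and I_E = (β+1)I_B = 2.07 mA.
V_CE = V_CC − I_C·R_C − I_E·R_E = 12 − 2.06×2.2 − 2.07×0.47 = 6.49 V.
V_CE = 6.49 V > 0.2 V confirms active-region operation.

I_C ≈ 2.1 mA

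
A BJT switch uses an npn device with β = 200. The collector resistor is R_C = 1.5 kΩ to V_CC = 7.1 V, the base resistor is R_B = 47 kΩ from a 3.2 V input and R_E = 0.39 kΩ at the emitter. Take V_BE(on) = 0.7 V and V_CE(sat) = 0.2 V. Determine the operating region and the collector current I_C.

saturation; I_C ≈ 3.6 mA

Assume active: I_B = (3.2 − 0.7)/(47 + 201×0.39) = 0.0199 mA, I_C = β·I_B = 3.99 mA.
Then V_CE = 7.1 − 3.99×1.5 − 4.01×0.39 = -0.444 V < 0.2 V — the active assumption fails.
Re-solve with V_CE = 0.2 V. KCL at the emitter: V_E/R_E = (V_BB−0.7−V_E)/R_B + (V_CC−0.2−V_E)/R_C, giving V_E = 1.43 V.
I_C = (V_CC − 0.2 − V_E)/R_C = (6.9 − 1.43)/1.5 = 3.65 mA.
Check: I_B = (2.5 − 1.43)/47 = 0.0227 mA, and β·I_B = 4.55 mA > I_C, confirming saturation.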